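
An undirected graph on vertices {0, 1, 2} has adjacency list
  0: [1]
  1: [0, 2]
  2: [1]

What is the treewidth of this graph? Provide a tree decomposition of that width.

Each bag holds 2 vertices, so the decomposition has width 1, which upper-bounds the treewidth. Any graph with an edge has treewidth ≥ 1, and G has the edge 2–1. Hence tw(G) = 1 exactly.

Treewidth 1.
Bags: B1 = {1, 2}  B2 = {0, 1}
Tree: B1–B2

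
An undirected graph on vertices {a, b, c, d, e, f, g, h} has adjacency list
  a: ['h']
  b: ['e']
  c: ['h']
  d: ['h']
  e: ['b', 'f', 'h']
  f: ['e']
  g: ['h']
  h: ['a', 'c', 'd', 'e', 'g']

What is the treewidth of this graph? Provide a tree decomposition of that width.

Treewidth 1.
One such decomposition:
Bags: B1 = {e, f}  B2 = {e, h}  B3 = {b, e}  B4 = {g, h}  B5 = {c, h}  B6 = {d, h}  B7 = {a, h}
Tree: B1–B2, B2–B3, B2–B4, B2–B5, B2–B6, B2–B7

The largest bag has 2 vertices, giving width 1; this decomposition certifies tw(G) ≤ 1. Since G has at least one edge (e.g. f–e), it is not an edgeless graph, so tw(G) ≥ 1. The upper and lower bounds meet at 1, so that is the treewidth.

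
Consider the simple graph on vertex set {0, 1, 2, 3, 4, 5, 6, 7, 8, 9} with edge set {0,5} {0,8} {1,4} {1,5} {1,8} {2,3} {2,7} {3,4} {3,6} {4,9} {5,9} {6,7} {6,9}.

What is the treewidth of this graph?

2

A width-2 tree decomposition is:
Bags: B1 = {2, 6, 7}  B2 = {2, 3, 6}  B3 = {3, 6, 9}  B4 = {3, 4, 9}  B5 = {4, 5, 9}  B6 = {1, 4, 5}  B7 = {0, 1, 5}  B8 = {0, 1, 8}
Tree: B1–B2, B2–B3, B3–B4, B4–B5, B5–B6, B6–B7, B7–B8
Every bag has size at most 3, so the width is 3 − 1 = 2 and tw(G) ≤ 2. For the lower bound, G contains the cycle 7–2–3–6–7, so G is not a forest; only forests have treewidth ≤ 1, hence tw(G) ≥ 2. Hence tw(G) = 2 exactly.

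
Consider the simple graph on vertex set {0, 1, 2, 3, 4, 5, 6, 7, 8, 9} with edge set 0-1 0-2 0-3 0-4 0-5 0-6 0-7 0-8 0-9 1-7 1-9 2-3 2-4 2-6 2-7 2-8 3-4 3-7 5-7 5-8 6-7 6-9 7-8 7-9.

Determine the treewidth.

A width-3 tree decomposition is:
Bags: B1 = {0, 2, 7, 8}  B2 = {0, 2, 6, 7}  B3 = {0, 6, 7, 9}  B4 = {0, 2, 3, 7}  B5 = {0, 5, 7, 8}  B6 = {0, 1, 7, 9}  B7 = {0, 2, 3, 4}
Tree: B1–B2, B2–B3, B2–B4, B1–B5, B3–B6, B4–B7
The largest bag has 4 vertices, giving width 3; this decomposition certifies tw(G) ≤ 3. On the other hand G contains the 4-clique {0, 2, 3, 4}. A clique must lie in a single bag of any decomposition, so no decomposition can have width below 3. Hence tw(G) = 3 exactly.

3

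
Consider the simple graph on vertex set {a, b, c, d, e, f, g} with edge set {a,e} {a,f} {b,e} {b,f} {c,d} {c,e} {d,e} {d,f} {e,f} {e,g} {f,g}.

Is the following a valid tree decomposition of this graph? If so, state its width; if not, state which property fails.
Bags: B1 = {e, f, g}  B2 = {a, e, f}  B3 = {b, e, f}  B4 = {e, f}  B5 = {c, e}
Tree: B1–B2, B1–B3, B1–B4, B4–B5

No — vertex d appears in no bag.

A tree decomposition must satisfy three properties: every vertex lies in some bag; for every edge, both endpoints lie together in some bag; and for every vertex, the bags containing it form a connected subtree. Here vertex d appears in no bag, so the decomposition is invalid.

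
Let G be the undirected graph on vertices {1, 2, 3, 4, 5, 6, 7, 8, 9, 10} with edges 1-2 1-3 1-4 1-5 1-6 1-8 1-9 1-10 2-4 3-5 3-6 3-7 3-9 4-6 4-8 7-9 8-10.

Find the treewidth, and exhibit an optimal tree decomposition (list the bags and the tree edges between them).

Treewidth 2.
Bags: B1 = {3, 7, 9}  B2 = {1, 3, 9}  B3 = {1, 3, 6}  B4 = {1, 4, 6}  B5 = {1, 3, 5}  B6 = {1, 4, 8}  B7 = {1, 8, 10}  B8 = {1, 2, 4}
Tree: B1–B2, B2–B3, B3–B4, B3–B5, B4–B6, B6–B7, B4–B8

The largest bag has 3 vertices, giving width 2; this decomposition certifies tw(G) ≤ 2. On the other hand G contains the 3-clique {1, 2, 4}. A clique must lie in a single bag of any decomposition, so no decomposition can have width below 2. Hence tw(G) = 2 exactly.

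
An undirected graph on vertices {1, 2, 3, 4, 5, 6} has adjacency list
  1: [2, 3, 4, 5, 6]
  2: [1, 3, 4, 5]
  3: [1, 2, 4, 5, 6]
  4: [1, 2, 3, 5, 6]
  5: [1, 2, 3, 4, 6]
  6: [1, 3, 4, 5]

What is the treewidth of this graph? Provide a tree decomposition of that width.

The largest bag has 5 vertices, giving width 4; this decomposition certifies tw(G) ≤ 4. On the other hand G contains the 5-clique {1, 2, 3, 4, 5}. A clique must lie in a single bag of any decomposition, so no decomposition can have width below 4. Therefore the treewidth is 4.

Treewidth 4.
One such decomposition:
Bags: B1 = {1, 3, 4, 5, 6}  B2 = {1, 2, 3, 4, 5}
Tree: B1–B2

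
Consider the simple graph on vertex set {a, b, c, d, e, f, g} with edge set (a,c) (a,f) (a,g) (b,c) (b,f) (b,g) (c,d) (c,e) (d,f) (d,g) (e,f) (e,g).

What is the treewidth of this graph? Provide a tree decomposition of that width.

The largest bag has 4 vertices, giving width 3; this decomposition certifies tw(G) ≤ 3. For the lower bound: the 4 vertex sets {e,g}, {d,f}, {c}, {b} are disjoint, each induces a connected subgraph, and every pair is joined by at least one edge of G. Contracting each set to a single vertex therefore yields K_{4} as a minor, and since treewidth is minor-monotone, tw(G) ≥ tw(K_{4}) = 3. The upper and lower bounds meet at 3, so that is the treewidth.

Treewidth 3.
One optimal decomposition is:
Bags: B1 = {c, e, f, g}  B2 = {c, d, f, g}  B3 = {b, c, f, g}  B4 = {a, c, f, g}
Tree: B1–B2, B2–B3, B3–B4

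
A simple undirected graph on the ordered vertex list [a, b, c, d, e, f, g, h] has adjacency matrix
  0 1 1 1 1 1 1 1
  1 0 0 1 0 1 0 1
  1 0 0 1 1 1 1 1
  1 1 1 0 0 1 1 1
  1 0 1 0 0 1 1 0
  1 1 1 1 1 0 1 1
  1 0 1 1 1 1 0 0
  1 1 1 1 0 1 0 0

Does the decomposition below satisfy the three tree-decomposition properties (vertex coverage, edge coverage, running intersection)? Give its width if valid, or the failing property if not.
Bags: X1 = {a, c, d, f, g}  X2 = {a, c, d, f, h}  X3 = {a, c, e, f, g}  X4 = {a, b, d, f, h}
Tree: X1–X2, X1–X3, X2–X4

Every vertex of G appears in some bag (union = {a, b, c, d, e, f, g, h}); every edge is covered by a bag; and for each vertex v the set of bags containing v is connected in the bag tree. The decomposition is therefore valid. The largest bag has 5 vertices, so the width is 4.

Yes; width 4.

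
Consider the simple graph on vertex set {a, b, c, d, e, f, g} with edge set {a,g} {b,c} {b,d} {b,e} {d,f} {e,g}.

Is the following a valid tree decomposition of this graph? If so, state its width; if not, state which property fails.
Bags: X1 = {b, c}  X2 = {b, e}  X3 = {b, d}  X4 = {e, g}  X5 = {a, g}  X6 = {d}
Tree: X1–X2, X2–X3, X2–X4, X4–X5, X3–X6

No — vertex f appears in no bag.

A tree decomposition must satisfy three properties: every vertex lies in some bag; for every edge, both endpoints lie together in some bag; and for every vertex, the bags containing it form a connected subtree. Here vertex f appears in no bag, so the decomposition is invalid.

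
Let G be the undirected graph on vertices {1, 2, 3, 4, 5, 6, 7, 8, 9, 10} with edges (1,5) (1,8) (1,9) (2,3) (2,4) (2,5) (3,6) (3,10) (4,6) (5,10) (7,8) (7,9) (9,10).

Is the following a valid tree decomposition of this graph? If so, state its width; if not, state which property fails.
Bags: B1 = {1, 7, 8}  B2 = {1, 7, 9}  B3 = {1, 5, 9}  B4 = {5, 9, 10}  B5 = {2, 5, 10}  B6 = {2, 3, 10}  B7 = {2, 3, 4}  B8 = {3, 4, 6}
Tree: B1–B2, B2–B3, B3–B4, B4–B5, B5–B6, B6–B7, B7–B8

Yes; width 2.

Every vertex of G appears in some bag (union = {1, 2, 3, 4, 5, 6, 7, 8, 9, 10}); every edge is covered by a bag; and for each vertex v the set of bags containing v is connected in the bag tree. The decomposition is therefore valid. The largest bag has 3 vertices, so the width is 2.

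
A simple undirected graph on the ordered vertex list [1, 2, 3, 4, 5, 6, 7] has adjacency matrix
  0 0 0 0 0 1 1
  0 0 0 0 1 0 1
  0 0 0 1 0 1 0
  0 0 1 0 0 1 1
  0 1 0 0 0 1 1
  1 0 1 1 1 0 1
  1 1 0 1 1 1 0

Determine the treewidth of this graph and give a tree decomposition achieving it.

The largest bag has 3 vertices, giving width 2; this decomposition certifies tw(G) ≤ 2. On the other hand G contains the 3-clique {2, 5, 7}. A clique must lie in a single bag of any decomposition, so no decomposition can have width below 2. Combining the bounds, tw(G) = 2.

Treewidth 2.
Bags: B1 = {5, 6, 7}  B2 = {4, 6, 7}  B3 = {2, 5, 7}  B4 = {3, 4, 6}  B5 = {1, 6, 7}
Tree: B1–B2, B1–B3, B2–B4, B2–B5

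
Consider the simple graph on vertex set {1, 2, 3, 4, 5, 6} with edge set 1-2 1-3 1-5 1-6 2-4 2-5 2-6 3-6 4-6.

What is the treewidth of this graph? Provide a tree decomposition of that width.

Treewidth 2.
One such decomposition:
Bags: B1 = {2, 4, 6}  B2 = {1, 2, 6}  B3 = {1, 2, 5}  B4 = {1, 3, 6}
Tree: B1–B2, B2–B3, B2–B4

Every bag has size at most 3, so the width is 3 − 1 = 2 and tw(G) ≤ 2. On the other hand G contains the 3-clique {1, 2, 5}. A clique must lie in a single bag of any decomposition, so no decomposition can have width below 2. Combining the bounds, tw(G) = 2.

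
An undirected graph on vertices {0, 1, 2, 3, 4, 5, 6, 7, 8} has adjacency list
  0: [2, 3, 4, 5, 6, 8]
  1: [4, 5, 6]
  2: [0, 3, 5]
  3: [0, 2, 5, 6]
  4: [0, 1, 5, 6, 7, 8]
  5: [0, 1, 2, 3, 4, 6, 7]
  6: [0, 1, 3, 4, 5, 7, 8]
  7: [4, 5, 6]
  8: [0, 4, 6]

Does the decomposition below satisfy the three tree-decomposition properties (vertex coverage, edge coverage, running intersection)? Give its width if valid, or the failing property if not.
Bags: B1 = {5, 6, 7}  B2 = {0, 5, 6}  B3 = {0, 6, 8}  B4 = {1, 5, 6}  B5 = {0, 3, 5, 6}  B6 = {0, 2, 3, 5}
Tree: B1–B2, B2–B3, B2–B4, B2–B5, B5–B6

No — vertex 4 appears in no bag.

A tree decomposition must satisfy three properties: every vertex lies in some bag; for every edge, both endpoints lie together in some bag; and for every vertex, the bags containing it form a connected subtree. Here vertex 4 appears in no bag, so the decomposition is invalid.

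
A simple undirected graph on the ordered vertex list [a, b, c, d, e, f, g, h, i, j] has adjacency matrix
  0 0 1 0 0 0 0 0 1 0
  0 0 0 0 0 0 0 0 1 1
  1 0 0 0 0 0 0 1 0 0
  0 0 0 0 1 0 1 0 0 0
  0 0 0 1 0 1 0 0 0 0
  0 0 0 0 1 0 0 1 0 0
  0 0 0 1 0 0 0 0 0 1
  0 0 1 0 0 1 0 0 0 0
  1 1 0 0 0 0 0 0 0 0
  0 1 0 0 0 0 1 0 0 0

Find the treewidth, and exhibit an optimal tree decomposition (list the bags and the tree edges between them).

The largest bag has 3 vertices, giving width 2; this decomposition certifies tw(G) ≤ 2. Since g–d–e–f–h–c–a–i–b–j–g is a cycle in G, G is not acyclic. Forests are exactly the graphs of treewidth ≤ 1, so tw(G) ≥ 2. Therefore the treewidth is 2.

Treewidth 2.
One such decomposition:
Bags: B1 = {d, e, g}  B2 = {e, f, g}  B3 = {f, g, h}  B4 = {c, g, h}  B5 = {a, c, g}  B6 = {a, g, i}  B7 = {b, g, i}  B8 = {b, g, j}
Tree: B1–B2, B2–B3, B3–B4, B4–B5, B5–B6, B6–B7, B7–B8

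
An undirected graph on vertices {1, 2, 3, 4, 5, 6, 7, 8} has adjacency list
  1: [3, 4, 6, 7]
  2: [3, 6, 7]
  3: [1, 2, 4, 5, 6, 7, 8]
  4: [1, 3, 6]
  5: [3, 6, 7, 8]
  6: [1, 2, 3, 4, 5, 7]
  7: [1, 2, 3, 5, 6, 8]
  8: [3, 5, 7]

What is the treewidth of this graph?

A width-3 tree decomposition is:
Bags: B1 = {1, 3, 6, 7}  B2 = {2, 3, 6, 7}  B3 = {3, 5, 6, 7}  B4 = {3, 5, 7, 8}  B5 = {1, 3, 4, 6}
Tree: B1–B2, B1–B3, B3–B4, B1–B5
The largest bag has 4 vertices, giving width 3; this decomposition certifies tw(G) ≤ 3. For the lower bound, the 4 vertices {3, 5, 7, 8} are pairwise adjacent, and any tree decomposition puts a clique entirely inside one bag — forcing width ≥ 3. Therefore the treewidth is 3.

3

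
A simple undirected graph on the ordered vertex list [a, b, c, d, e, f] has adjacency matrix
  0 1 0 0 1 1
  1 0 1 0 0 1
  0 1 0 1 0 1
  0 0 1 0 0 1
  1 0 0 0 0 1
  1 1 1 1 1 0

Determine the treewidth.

2

A width-2 tree decomposition is:
Bags: B1 = {c, d, f}  B2 = {b, c, f}  B3 = {a, b, f}  B4 = {a, e, f}
Tree: B1–B2, B2–B3, B3–B4
Each bag holds 3 vertices, so the decomposition has width 2, which upper-bounds the treewidth. Conversely, {c, d, f} is a clique of size 3, and the vertices of any clique must share a bag in every tree decomposition; so some bag has ≥ 3 vertices and tw(G) ≥ 2. Combining the bounds, tw(G) = 2.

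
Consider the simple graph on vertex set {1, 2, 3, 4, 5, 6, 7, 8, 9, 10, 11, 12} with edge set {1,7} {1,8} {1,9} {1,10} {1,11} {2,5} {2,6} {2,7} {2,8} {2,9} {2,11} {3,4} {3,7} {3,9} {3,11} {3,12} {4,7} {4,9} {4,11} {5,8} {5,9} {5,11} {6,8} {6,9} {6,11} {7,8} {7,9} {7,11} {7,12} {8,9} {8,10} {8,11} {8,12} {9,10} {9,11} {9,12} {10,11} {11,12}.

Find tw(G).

A width-4 tree decomposition is:
Bags: B1 = {1, 7, 8, 9, 11}  B2 = {2, 7, 8, 9, 11}  B3 = {7, 8, 9, 11, 12}  B4 = {3, 7, 9, 11, 12}  B5 = {2, 6, 8, 9, 11}  B6 = {2, 5, 8, 9, 11}  B7 = {3, 4, 7, 9, 11}  B8 = {1, 8, 9, 10, 11}
Tree: B1–B2, B2–B3, B3–B4, B2–B5, B2–B6, B4–B7, B1–B8
The largest bag has 5 vertices, giving width 4; this decomposition certifies tw(G) ≤ 4. On the other hand G contains the 5-clique {1, 8, 9, 10, 11}. A clique must lie in a single bag of any decomposition, so no decomposition can have width below 4. Combining the bounds, tw(G) = 4.

4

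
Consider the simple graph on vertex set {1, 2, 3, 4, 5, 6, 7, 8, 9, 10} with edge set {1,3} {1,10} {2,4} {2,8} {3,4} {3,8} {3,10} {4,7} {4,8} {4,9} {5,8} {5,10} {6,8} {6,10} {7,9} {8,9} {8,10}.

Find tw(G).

A width-2 tree decomposition is:
Bags: B1 = {6, 8, 10}  B2 = {3, 8, 10}  B3 = {1, 3, 10}  B4 = {5, 8, 10}  B5 = {3, 4, 8}  B6 = {4, 8, 9}  B7 = {2, 4, 8}  B8 = {4, 7, 9}
Tree: B1–B2, B2–B3, B2–B4, B2–B5, B5–B6, B6–B7, B6–B8
The largest bag has 3 vertices, giving width 2; this decomposition certifies tw(G) ≤ 2. Conversely, {3, 8, 10} is a clique of size 3, and the vertices of any clique must share a bag in every tree decomposition; so some bag has ≥ 3 vertices and tw(G) ≥ 2. Therefore the treewidth is 2.

2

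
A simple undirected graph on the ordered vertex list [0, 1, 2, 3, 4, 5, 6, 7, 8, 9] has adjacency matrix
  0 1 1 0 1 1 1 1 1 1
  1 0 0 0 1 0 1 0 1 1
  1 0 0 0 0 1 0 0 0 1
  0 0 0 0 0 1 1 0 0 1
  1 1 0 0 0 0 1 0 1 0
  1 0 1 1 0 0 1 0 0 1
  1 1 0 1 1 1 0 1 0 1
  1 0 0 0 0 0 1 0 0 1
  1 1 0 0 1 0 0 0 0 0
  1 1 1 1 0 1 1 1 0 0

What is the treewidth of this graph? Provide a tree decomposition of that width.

Each bag holds 4 vertices, so the decomposition has width 3, which upper-bounds the treewidth. Conversely, {0, 1, 4, 8} is a clique of size 4, and the vertices of any clique must share a bag in every tree decomposition; so some bag has ≥ 4 vertices and tw(G) ≥ 3. Hence tw(G) = 3 exactly.

Treewidth 3.
Bags: B1 = {0, 1, 6, 9}  B2 = {0, 5, 6, 9}  B3 = {0, 1, 4, 6}  B4 = {0, 2, 5, 9}  B5 = {0, 1, 4, 8}  B6 = {3, 5, 6, 9}  B7 = {0, 6, 7, 9}
Tree: B1–B2, B1–B3, B2–B4, B3–B5, B2–B6, B2–B7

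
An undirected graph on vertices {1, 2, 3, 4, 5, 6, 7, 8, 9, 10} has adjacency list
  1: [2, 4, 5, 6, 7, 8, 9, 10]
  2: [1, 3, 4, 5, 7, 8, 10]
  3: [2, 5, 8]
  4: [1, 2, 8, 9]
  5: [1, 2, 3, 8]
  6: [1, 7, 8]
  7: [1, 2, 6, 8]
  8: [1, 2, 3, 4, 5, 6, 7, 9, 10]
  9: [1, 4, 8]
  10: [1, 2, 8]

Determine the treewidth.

3

A width-3 tree decomposition is:
Bags: B1 = {2, 3, 5, 8}  B2 = {1, 2, 5, 8}  B3 = {1, 2, 7, 8}  B4 = {1, 6, 7, 8}  B5 = {1, 2, 4, 8}  B6 = {1, 2, 8, 10}  B7 = {1, 4, 8, 9}
Tree: B1–B2, B2–B3, B3–B4, B3–B5, B3–B6, B5–B7
Each bag holds 4 vertices, so the decomposition has width 3, which upper-bounds the treewidth. Conversely, {1, 4, 8, 9} is a clique of size 4, and the vertices of any clique must share a bag in every tree decomposition; so some bag has ≥ 4 vertices and tw(G) ≥ 3. Therefore the treewidth is 3.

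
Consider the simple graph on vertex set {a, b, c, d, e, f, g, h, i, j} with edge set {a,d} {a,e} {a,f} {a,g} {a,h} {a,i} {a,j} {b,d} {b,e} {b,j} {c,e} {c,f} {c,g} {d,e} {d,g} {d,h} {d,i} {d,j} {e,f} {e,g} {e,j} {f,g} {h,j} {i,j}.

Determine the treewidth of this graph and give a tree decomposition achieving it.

Each bag holds 4 vertices, so the decomposition has width 3, which upper-bounds the treewidth. On the other hand G contains the 4-clique {a, d, e, g}. A clique must lie in a single bag of any decomposition, so no decomposition can have width below 3. The upper and lower bounds meet at 3, so that is the treewidth.

Treewidth 3.
One such decomposition:
Bags: B1 = {a, d, i, j}  B2 = {a, d, e, j}  B3 = {a, d, e, g}  B4 = {a, e, f, g}  B5 = {c, e, f, g}  B6 = {b, d, e, j}  B7 = {a, d, h, j}
Tree: B1–B2, B2–B3, B3–B4, B4–B5, B2–B6, B1–B7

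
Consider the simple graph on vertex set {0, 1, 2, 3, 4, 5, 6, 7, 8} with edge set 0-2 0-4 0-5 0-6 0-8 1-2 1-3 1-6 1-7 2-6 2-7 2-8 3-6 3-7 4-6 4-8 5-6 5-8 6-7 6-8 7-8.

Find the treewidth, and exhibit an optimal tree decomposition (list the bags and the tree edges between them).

The largest bag has 4 vertices, giving width 3; this decomposition certifies tw(G) ≤ 3. For the lower bound, the 4 vertices {0, 2, 6, 8} are pairwise adjacent, and any tree decomposition puts a clique entirely inside one bag — forcing width ≥ 3. Combining the bounds, tw(G) = 3.

Treewidth 3.
One optimal decomposition is:
Bags: B1 = {0, 2, 6, 8}  B2 = {0, 5, 6, 8}  B3 = {0, 4, 6, 8}  B4 = {2, 6, 7, 8}  B5 = {1, 2, 6, 7}  B6 = {1, 3, 6, 7}
Tree: B1–B2, B2–B3, B1–B4, B4–B5, B5–B6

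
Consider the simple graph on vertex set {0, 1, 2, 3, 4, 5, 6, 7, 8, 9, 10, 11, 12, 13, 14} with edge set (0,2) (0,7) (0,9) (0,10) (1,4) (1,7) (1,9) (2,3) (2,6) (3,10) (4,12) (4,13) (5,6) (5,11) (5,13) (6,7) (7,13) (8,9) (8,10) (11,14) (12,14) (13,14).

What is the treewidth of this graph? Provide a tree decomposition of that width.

Treewidth 3.
One optimal decomposition is:
Bags: B1 = {3, 8, 9, 10}  B2 = {0, 3, 9, 10}  B3 = {0, 2, 3, 9}  B4 = {0, 1, 2, 9}  B5 = {0, 1, 2, 7}  B6 = {1, 2, 6, 7}  B7 = {1, 4, 6, 7}  B8 = {4, 6, 7, 13}  B9 = {4, 5, 6, 13}  B10 = {4, 5, 12, 13}  B11 = {5, 12, 13, 14}  B12 = {5, 11, 12, 14}
Tree: B1–B2, B2–B3, B3–B4, B4–B5, B5–B6, B6–B7, B7–B8, B8–B9, B9–B10, B10–B11, B11–B12

Every bag has size at most 4, so the width is 4 − 1 = 3 and tw(G) ≤ 3. For the lower bound: the 4 vertex sets {3,8,10}, {9}, {0}, {1,2,6,7} are disjoint, each induces a connected subgraph, and every pair is joined by at least one edge of G. Contracting each set to a single vertex therefore yields K_{4} as a minor, and since treewidth is minor-monotone, tw(G) ≥ tw(K_{4}) = 3. Hence tw(G) = 3 exactly.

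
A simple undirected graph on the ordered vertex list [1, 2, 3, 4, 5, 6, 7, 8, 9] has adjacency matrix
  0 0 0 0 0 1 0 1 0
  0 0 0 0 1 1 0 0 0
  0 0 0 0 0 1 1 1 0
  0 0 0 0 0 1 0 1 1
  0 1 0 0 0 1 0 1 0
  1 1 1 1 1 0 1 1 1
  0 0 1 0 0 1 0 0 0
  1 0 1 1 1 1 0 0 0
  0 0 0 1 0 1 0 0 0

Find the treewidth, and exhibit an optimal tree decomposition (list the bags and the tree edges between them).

The largest bag has 3 vertices, giving width 2; this decomposition certifies tw(G) ≤ 2. On the other hand G contains the 3-clique {1, 6, 8}. A clique must lie in a single bag of any decomposition, so no decomposition can have width below 2. The upper and lower bounds meet at 2, so that is the treewidth.

Treewidth 2.
Bags: B1 = {5, 6, 8}  B2 = {3, 6, 8}  B3 = {3, 6, 7}  B4 = {4, 6, 8}  B5 = {4, 6, 9}  B6 = {1, 6, 8}  B7 = {2, 5, 6}
Tree: B1–B2, B2–B3, B2–B4, B4–B5, B2–B6, B1–B7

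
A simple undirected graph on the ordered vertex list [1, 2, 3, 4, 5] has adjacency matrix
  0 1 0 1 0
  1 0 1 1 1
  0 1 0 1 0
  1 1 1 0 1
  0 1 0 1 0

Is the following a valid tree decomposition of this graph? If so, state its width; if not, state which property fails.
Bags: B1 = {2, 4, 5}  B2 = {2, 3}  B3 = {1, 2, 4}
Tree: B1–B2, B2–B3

No — edge (4,3) lies in no bag.

A tree decomposition must satisfy three properties: every vertex lies in some bag; for every edge, both endpoints lie together in some bag; and for every vertex, the bags containing it form a connected subtree. Here edge (4,3) lies in no bag, so the decomposition is invalid.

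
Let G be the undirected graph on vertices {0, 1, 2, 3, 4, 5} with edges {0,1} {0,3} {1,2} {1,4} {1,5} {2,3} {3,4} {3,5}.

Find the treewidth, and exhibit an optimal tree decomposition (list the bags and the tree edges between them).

Treewidth 2.
One such decomposition:
Bags: B1 = {1, 3, 4}  B2 = {1, 3, 5}  B3 = {1, 2, 3}  B4 = {0, 1, 3}
Tree: B1–B2, B2–B3, B3–B4

The largest bag has 3 vertices, giving width 2; this decomposition certifies tw(G) ≤ 2. For the lower bound, G contains the cycle 4–3–5–1–4, so G is not a forest; only forests have treewidth ≤ 1, hence tw(G) ≥ 2. Hence tw(G) = 2 exactly.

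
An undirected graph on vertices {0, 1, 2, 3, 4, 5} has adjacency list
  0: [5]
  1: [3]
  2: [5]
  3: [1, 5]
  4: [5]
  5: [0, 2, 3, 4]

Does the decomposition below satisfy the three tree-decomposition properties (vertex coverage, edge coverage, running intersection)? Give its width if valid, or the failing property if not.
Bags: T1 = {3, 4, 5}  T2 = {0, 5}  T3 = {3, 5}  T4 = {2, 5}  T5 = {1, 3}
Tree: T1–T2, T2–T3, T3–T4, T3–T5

No — bags containing vertex 3 are not connected in the tree.

A tree decomposition must satisfy three properties: every vertex lies in some bag; for every edge, both endpoints lie together in some bag; and for every vertex, the bags containing it form a connected subtree. Here bags containing vertex 3 are not connected in the tree, so the decomposition is invalid.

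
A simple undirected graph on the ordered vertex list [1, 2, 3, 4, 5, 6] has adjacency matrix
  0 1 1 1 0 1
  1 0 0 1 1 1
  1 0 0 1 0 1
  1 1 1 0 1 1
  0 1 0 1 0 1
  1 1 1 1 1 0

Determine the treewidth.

A width-3 tree decomposition is:
Bags: B1 = {1, 2, 4, 6}  B2 = {2, 4, 5, 6}  B3 = {1, 3, 4, 6}
Tree: B1–B2, B1–B3
Each bag holds 4 vertices, so the decomposition has width 3, which upper-bounds the treewidth. For the lower bound, the 4 vertices {1, 2, 4, 6} are pairwise adjacent, and any tree decomposition puts a clique entirely inside one bag — forcing width ≥ 3. Therefore the treewidth is 3.

3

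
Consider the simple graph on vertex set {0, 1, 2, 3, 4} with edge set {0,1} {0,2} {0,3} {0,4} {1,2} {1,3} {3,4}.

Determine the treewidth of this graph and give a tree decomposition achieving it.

Each bag holds 3 vertices, so the decomposition has width 2, which upper-bounds the treewidth. On the other hand G contains the 3-clique {0, 1, 2}. A clique must lie in a single bag of any decomposition, so no decomposition can have width below 2. Hence tw(G) = 2 exactly.

Treewidth 2.
One optimal decomposition is:
Bags: B1 = {0, 1, 3}  B2 = {0, 1, 2}  B3 = {0, 3, 4}
Tree: B1–B2, B1–B3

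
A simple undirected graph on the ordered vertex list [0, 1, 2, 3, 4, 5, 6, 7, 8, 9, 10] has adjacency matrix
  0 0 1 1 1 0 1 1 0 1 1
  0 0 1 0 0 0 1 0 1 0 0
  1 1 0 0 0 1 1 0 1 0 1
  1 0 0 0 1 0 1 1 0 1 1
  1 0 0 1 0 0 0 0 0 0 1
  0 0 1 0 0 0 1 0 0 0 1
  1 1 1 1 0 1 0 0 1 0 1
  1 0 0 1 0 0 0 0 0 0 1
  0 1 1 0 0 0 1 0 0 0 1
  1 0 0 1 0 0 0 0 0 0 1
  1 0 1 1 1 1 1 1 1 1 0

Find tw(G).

3

A width-3 tree decomposition is:
Bags: B1 = {0, 3, 6, 10}  B2 = {0, 2, 6, 10}  B3 = {0, 3, 7, 10}  B4 = {0, 3, 4, 10}  B5 = {2, 6, 8, 10}  B6 = {1, 2, 6, 8}  B7 = {0, 3, 9, 10}  B8 = {2, 5, 6, 10}
Tree: B1–B2, B1–B3, B1–B4, B2–B5, B5–B6, B3–B7, B5–B8
The largest bag has 4 vertices, giving width 3; this decomposition certifies tw(G) ≤ 3. For the lower bound, the 4 vertices {1, 2, 6, 8} are pairwise adjacent, and any tree decomposition puts a clique entirely inside one bag — forcing width ≥ 3. Therefore the treewidth is 3.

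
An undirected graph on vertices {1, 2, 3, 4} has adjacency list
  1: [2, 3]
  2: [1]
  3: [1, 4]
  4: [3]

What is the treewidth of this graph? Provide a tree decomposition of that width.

Treewidth 1.
One such decomposition:
Bags: B1 = {1, 2}  B2 = {1, 3}  B3 = {3, 4}
Tree: B1–B2, B2–B3

The largest bag has 2 vertices, giving width 1; this decomposition certifies tw(G) ≤ 1. G has an edge, so its treewidth is at least 1. Therefore the treewidth is 1.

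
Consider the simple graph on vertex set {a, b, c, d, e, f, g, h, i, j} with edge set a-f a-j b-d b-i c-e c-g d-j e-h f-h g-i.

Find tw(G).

2

A width-2 tree decomposition is:
Bags: B1 = {a, f, h}  B2 = {a, h, j}  B3 = {d, h, j}  B4 = {b, d, h}  B5 = {b, h, i}  B6 = {g, h, i}  B7 = {c, g, h}  B8 = {c, e, h}
Tree: B1–B2, B2–B3, B3–B4, B4–B5, B5–B6, B6–B7, B7–B8
Each bag holds 3 vertices, so the decomposition has width 2, which upper-bounds the treewidth. For the lower bound, G contains the cycle h–f–a–j–d–b–i–g–c–e–h, so G is not a forest; only forests have treewidth ≤ 1, hence tw(G) ≥ 2. Hence tw(G) = 2 exactly.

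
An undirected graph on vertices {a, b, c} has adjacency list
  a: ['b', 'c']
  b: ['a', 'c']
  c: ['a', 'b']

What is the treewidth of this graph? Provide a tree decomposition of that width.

Treewidth 2.
One such decomposition:
Bags: B1 = {a, b, c}
Tree: (single bag)

With just one bag of size 3, the width is 3 − 1 = 2, so tw(G) ≤ 2. For the lower bound, the 3 vertices {a, b, c} are pairwise adjacent, and any tree decomposition puts a clique entirely inside one bag — forcing width ≥ 2. Therefore the treewidth is 2.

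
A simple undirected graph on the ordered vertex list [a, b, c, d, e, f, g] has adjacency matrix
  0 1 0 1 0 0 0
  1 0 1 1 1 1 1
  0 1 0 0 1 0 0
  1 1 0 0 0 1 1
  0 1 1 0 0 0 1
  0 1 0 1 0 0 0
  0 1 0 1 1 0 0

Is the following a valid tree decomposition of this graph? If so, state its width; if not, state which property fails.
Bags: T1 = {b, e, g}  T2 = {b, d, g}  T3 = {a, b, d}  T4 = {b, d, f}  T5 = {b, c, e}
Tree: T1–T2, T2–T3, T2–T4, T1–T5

Yes; width 2.

Vertex coverage: the bags together contain {a, b, c, d, e, f, g}, the full vertex set. Edge coverage: each edge of G has both endpoints in at least one bag. Running intersection: for every vertex, the bags containing it form a connected subtree. All three properties hold, so this is a valid tree decomposition of width max|bag| − 1 = 2, and hence tw(G) ≤ 2.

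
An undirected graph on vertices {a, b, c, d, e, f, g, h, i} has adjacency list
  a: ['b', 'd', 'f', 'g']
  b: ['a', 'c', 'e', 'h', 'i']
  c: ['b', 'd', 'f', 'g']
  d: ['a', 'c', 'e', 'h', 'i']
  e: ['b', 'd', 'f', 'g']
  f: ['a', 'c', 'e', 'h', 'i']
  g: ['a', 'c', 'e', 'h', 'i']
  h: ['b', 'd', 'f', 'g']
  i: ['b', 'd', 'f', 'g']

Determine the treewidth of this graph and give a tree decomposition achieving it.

The largest bag has 5 vertices, giving width 4; this decomposition certifies tw(G) ≤ 4. For the lower bound: the 5 vertex sets {e,f}, {a,d}, {b,i}, {g}, {h} are disjoint, each induces a connected subgraph, and every pair is joined by at least one edge of G. Contracting each set to a single vertex therefore yields K_{5} as a minor, and since treewidth is minor-monotone, tw(G) ≥ tw(K_{5}) = 4. Therefore the treewidth is 4.

Treewidth 4.
One such decomposition:
Bags: B1 = {b, d, e, f, g}  B2 = {a, b, d, f, g}  B3 = {b, d, f, g, i}  B4 = {b, d, f, g, h}  B5 = {b, c, d, f, g}
Tree: B1–B2, B2–B3, B3–B4, B4–B5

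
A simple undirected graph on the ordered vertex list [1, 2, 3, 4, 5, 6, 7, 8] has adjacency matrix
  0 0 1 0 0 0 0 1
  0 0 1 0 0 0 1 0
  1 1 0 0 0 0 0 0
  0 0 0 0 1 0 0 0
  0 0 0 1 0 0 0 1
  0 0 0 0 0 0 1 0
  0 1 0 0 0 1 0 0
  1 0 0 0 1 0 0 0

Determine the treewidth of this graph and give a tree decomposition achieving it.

Each bag holds 2 vertices, so the decomposition has width 1, which upper-bounds the treewidth. Since G has at least one edge (e.g. 4–5), it is not an edgeless graph, so tw(G) ≥ 1. The upper and lower bounds meet at 1, so that is the treewidth.

Treewidth 1.
One such decomposition:
Bags: B1 = {4, 5}  B2 = {5, 8}  B3 = {1, 8}  B4 = {1, 3}  B5 = {2, 3}  B6 = {2, 7}  B7 = {6, 7}
Tree: B1–B2, B2–B3, B3–B4, B4–B5, B5–B6, B6–B7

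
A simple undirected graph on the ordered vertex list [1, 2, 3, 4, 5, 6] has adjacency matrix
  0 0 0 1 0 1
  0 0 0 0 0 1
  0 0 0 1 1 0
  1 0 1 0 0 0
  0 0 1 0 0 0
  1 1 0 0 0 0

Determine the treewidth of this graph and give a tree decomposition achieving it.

Every bag has size at most 2, so the width is 2 − 1 = 1 and tw(G) ≤ 1. Since G has at least one edge (e.g. 5–3), it is not an edgeless graph, so tw(G) ≥ 1. Hence tw(G) = 1 exactly.

Treewidth 1.
One optimal decomposition is:
Bags: B1 = {3, 5}  B2 = {3, 4}  B3 = {1, 4}  B4 = {1, 6}  B5 = {2, 6}
Tree: B1–B2, B2–B3, B3–B4, B4–B5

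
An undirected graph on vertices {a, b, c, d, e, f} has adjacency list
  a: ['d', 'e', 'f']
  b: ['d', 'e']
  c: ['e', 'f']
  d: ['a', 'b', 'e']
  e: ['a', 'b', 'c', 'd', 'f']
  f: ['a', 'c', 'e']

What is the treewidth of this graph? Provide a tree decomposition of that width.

Treewidth 2.
One optimal decomposition is:
Bags: B1 = {a, e, f}  B2 = {a, d, e}  B3 = {b, d, e}  B4 = {c, e, f}
Tree: B1–B2, B2–B3, B1–B4

Every bag has size at most 3, so the width is 3 − 1 = 2 and tw(G) ≤ 2. For the lower bound, the 3 vertices {a, d, e} are pairwise adjacent, and any tree decomposition puts a clique entirely inside one bag — forcing width ≥ 2. Hence tw(G) = 2 exactly.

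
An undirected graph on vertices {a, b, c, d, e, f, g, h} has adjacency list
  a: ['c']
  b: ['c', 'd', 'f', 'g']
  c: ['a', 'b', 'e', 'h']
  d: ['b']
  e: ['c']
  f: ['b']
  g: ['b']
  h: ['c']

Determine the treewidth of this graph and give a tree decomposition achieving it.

Treewidth 1.
One such decomposition:
Bags: B1 = {b, c}  B2 = {a, c}  B3 = {c, h}  B4 = {b, d}  B5 = {b, f}  B6 = {c, e}  B7 = {b, g}
Tree: B1–B2, B2–B3, B1–B4, B1–B5, B2–B6, B5–B7

The largest bag has 2 vertices, giving width 1; this decomposition certifies tw(G) ≤ 1. Since G has at least one edge (e.g. c–b), it is not an edgeless graph, so tw(G) ≥ 1. Hence tw(G) = 1 exactly.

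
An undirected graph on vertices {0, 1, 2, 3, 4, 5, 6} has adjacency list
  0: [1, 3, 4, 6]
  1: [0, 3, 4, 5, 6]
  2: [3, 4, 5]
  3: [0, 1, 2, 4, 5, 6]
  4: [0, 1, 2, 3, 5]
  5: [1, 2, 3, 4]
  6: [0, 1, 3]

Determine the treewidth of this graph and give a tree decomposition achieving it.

Treewidth 3.
Bags: B1 = {1, 3, 4, 5}  B2 = {0, 1, 3, 4}  B3 = {0, 1, 3, 6}  B4 = {2, 3, 4, 5}
Tree: B1–B2, B2–B3, B1–B4

Each bag holds 4 vertices, so the decomposition has width 3, which upper-bounds the treewidth. On the other hand G contains the 4-clique {0, 1, 3, 4}. A clique must lie in a single bag of any decomposition, so no decomposition can have width below 3. Therefore the treewidth is 3.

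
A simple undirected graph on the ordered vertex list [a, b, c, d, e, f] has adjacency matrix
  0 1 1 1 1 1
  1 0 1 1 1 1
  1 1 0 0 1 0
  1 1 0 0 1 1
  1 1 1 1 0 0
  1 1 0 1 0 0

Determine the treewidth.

3

A width-3 tree decomposition is:
Bags: B1 = {a, b, c, e}  B2 = {a, b, d, e}  B3 = {a, b, d, f}
Tree: B1–B2, B2–B3
Every bag has size at most 4, so the width is 4 − 1 = 3 and tw(G) ≤ 3. Conversely, {a, b, d, e} is a clique of size 4, and the vertices of any clique must share a bag in every tree decomposition; so some bag has ≥ 4 vertices and tw(G) ≥ 3. Combining the bounds, tw(G) = 3.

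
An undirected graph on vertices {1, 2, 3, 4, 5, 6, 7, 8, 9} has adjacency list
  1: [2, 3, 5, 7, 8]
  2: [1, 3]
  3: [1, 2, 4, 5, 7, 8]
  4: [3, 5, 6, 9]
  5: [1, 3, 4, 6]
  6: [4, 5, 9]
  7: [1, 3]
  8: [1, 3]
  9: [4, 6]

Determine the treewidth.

A width-2 tree decomposition is:
Bags: B1 = {4, 5, 6}  B2 = {3, 4, 5}  B3 = {1, 3, 5}  B4 = {4, 6, 9}  B5 = {1, 3, 7}  B6 = {1, 3, 8}  B7 = {1, 2, 3}
Tree: B1–B2, B2–B3, B1–B4, B3–B5, B3–B6, B3–B7
Every bag has size at most 3, so the width is 3 − 1 = 2 and tw(G) ≤ 2. On the other hand G contains the 3-clique {4, 6, 9}. A clique must lie in a single bag of any decomposition, so no decomposition can have width below 2. Combining the bounds, tw(G) = 2.

2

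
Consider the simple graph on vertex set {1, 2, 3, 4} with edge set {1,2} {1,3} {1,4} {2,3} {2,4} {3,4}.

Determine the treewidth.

3

A width-3 tree decomposition is:
Bags: B1 = {1, 2, 3, 4}
Tree: (single bag)
A single bag containing all 4 vertices is trivially a valid decomposition of width 3. Conversely, {1, 2, 3, 4} is a clique of size 4, and the vertices of any clique must share a bag in every tree decomposition; so some bag has ≥ 4 vertices and tw(G) ≥ 3. Hence tw(G) = 3 exactly.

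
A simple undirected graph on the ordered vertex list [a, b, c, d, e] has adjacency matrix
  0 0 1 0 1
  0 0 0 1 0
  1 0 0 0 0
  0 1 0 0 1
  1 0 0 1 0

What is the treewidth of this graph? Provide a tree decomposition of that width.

Treewidth 1.
One such decomposition:
Bags: B1 = {a, c}  B2 = {a, e}  B3 = {d, e}  B4 = {b, d}
Tree: B1–B2, B2–B3, B3–B4

Every bag has size at most 2, so the width is 2 − 1 = 1 and tw(G) ≤ 1. G has an edge, so its treewidth is at least 1. The upper and lower bounds meet at 1, so that is the treewidth.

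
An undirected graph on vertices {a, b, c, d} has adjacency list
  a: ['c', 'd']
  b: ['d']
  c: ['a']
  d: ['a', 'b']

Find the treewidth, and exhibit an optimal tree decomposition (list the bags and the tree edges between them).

Treewidth 1.
One such decomposition:
Bags: B1 = {b, d}  B2 = {a, d}  B3 = {a, c}
Tree: B1–B2, B2–B3

Each bag holds 2 vertices, so the decomposition has width 1, which upper-bounds the treewidth. Any graph with an edge has treewidth ≥ 1, and G has the edge b–d. Combining the bounds, tw(G) = 1.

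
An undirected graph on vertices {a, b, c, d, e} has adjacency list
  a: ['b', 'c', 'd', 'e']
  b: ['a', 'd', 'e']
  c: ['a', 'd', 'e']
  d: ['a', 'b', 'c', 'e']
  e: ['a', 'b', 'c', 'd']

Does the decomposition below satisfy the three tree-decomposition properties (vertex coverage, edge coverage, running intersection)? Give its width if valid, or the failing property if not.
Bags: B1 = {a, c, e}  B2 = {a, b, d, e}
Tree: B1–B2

No — edge (d,c) lies in no bag.

A tree decomposition must satisfy three properties: every vertex lies in some bag; for every edge, both endpoints lie together in some bag; and for every vertex, the bags containing it form a connected subtree. Here edge (d,c) lies in no bag, so the decomposition is invalid.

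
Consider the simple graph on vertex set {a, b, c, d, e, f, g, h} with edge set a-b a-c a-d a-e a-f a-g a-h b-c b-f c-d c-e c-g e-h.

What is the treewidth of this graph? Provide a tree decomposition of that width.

Each bag holds 3 vertices, so the decomposition has width 2, which upper-bounds the treewidth. Conversely, {a, e, h} is a clique of size 3, and the vertices of any clique must share a bag in every tree decomposition; so some bag has ≥ 3 vertices and tw(G) ≥ 2. Therefore the treewidth is 2.

Treewidth 2.
One optimal decomposition is:
Bags: B1 = {a, c, e}  B2 = {a, c, g}  B3 = {a, b, c}  B4 = {a, b, f}  B5 = {a, c, d}  B6 = {a, e, h}
Tree: B1–B2, B2–B3, B3–B4, B3–B5, B1–B6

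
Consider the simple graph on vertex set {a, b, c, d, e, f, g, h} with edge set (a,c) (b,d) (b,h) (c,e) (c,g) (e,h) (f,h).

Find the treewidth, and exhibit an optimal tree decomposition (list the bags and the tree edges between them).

Every bag has size at most 2, so the width is 2 − 1 = 1 and tw(G) ≤ 1. Any graph with an edge has treewidth ≥ 1, and G has the edge h–b. Hence tw(G) = 1 exactly.

Treewidth 1.
One such decomposition:
Bags: B1 = {b, h}  B2 = {e, h}  B3 = {c, e}  B4 = {a, c}  B5 = {c, g}  B6 = {b, d}  B7 = {f, h}
Tree: B1–B2, B2–B3, B3–B4, B3–B5, B1–B6, B2–B7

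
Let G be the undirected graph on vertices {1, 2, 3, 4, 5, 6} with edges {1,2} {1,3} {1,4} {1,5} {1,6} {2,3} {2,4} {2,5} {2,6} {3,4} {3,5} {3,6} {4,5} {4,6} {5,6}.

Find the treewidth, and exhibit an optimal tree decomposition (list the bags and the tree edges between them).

Treewidth 5.
One such decomposition:
Bags: B1 = {1, 2, 3, 4, 5, 6}
Tree: (single bag)

A single bag containing all 6 vertices is trivially a valid decomposition of width 5. On the other hand G contains the 6-clique {1, 2, 3, 4, 5, 6}. A clique must lie in a single bag of any decomposition, so no decomposition can have width below 5. The upper and lower bounds meet at 5, so that is the treewidth.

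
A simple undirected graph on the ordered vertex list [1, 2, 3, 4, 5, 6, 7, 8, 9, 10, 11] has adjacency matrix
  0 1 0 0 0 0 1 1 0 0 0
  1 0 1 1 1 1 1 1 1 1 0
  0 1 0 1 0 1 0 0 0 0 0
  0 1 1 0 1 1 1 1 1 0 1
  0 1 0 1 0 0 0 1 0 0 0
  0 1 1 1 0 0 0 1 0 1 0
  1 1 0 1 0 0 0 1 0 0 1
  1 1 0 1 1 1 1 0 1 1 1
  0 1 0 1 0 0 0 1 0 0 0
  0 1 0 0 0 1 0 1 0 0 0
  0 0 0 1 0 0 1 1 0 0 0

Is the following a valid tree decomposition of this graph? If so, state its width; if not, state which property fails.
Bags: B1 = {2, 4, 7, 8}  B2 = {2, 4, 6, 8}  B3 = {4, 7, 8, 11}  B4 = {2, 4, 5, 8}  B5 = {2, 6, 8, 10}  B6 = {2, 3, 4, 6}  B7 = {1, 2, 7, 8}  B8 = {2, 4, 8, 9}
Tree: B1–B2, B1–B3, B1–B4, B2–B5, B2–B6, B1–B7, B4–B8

Yes; width 3.

Every vertex of G appears in some bag (union = {1, 2, 3, 4, 5, 6, 7, 8, 9, 10, 11}); every edge is covered by a bag; and for each vertex v the set of bags containing v is connected in the bag tree. The decomposition is therefore valid. The largest bag has 4 vertices, so the width is 3.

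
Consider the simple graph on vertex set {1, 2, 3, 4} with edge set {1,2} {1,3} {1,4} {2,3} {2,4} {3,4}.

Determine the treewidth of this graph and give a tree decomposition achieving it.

Treewidth 3.
One optimal decomposition is:
Bags: B1 = {1, 2, 3, 4}
Tree: (single bag)

A single bag containing all 4 vertices is trivially a valid decomposition of width 3. On the other hand G contains the 4-clique {1, 2, 3, 4}. A clique must lie in a single bag of any decomposition, so no decomposition can have width below 3. Combining the bounds, tw(G) = 3.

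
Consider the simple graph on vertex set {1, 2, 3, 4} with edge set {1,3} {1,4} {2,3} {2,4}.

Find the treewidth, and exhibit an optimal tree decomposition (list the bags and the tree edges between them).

The largest bag has 3 vertices, giving width 2; this decomposition certifies tw(G) ≤ 2. For the lower bound, G contains the cycle 1–3–2–4–1, so G is not a forest; only forests have treewidth ≤ 1, hence tw(G) ≥ 2. Hence tw(G) = 2 exactly.

Treewidth 2.
Bags: B1 = {1, 2, 3}  B2 = {1, 2, 4}
Tree: B1–B2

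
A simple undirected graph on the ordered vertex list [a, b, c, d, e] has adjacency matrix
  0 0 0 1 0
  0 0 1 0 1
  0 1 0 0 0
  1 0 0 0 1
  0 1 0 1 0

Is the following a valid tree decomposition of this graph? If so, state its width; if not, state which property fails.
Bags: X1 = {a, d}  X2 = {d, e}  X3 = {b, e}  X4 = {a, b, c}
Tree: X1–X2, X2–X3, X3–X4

A tree decomposition must satisfy three properties: every vertex lies in some bag; for every edge, both endpoints lie together in some bag; and for every vertex, the bags containing it form a connected subtree. Here bags containing vertex a are not connected in the tree, so the decomposition is invalid.

No — bags containing vertex a are not connected in the tree.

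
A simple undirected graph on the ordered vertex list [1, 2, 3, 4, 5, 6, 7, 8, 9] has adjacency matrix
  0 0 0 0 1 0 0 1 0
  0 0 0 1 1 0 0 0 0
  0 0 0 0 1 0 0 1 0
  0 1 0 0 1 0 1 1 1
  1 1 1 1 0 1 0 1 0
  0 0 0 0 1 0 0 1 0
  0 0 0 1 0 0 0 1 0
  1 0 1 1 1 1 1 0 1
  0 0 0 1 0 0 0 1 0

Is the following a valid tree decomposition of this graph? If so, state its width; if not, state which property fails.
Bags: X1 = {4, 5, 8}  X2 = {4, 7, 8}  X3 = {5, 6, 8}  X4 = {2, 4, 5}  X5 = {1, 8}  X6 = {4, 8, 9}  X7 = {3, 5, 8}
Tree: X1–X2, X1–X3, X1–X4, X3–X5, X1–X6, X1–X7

No — edge (5,1) lies in no bag.

A tree decomposition must satisfy three properties: every vertex lies in some bag; for every edge, both endpoints lie together in some bag; and for every vertex, the bags containing it form a connected subtree. Here edge (5,1) lies in no bag, so the decomposition is invalid.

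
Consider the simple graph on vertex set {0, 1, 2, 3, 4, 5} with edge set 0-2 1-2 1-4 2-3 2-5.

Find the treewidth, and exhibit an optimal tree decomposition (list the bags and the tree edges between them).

Treewidth 1.
One such decomposition:
Bags: B1 = {0, 2}  B2 = {1, 2}  B3 = {1, 4}  B4 = {2, 5}  B5 = {2, 3}
Tree: B1–B2, B2–B3, B2–B4, B2–B5

Every bag has size at most 2, so the width is 2 − 1 = 1 and tw(G) ≤ 1. Since G has at least one edge (e.g. 0–2), it is not an edgeless graph, so tw(G) ≥ 1. Combining the bounds, tw(G) = 1.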